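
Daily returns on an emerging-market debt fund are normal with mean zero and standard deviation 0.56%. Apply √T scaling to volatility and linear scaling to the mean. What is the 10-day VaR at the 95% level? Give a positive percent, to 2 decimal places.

2.91%

At 95%, z = 1.645.
σ_{10d} = 0.56% × √10 = 1.771%.
VaR = 1.645 × 1.771% = 2.913%.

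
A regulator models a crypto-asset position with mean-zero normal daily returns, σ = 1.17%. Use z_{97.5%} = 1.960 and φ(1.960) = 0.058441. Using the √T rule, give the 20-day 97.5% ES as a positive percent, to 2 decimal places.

12.23%

σ_{20d} = 1.17% × √20 = 5.232%.
ES multiplier = φ(z)/(1−α) = 0.058441/0.025 = 2.338.
ES = 5.232% × 2.338 = 12.232%.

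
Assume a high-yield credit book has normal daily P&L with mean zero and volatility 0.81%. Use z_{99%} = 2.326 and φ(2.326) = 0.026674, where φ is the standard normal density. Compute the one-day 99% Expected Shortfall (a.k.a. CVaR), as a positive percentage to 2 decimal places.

2.16%

Tail multiplier: φ(z)/(1−α) = 0.026674 / 0.01 = 2.667.
ES = 0.81% × 2.667 = 2.160%.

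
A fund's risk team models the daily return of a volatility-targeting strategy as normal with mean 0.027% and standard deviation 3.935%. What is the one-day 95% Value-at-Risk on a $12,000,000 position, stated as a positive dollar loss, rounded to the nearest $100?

$773,500

At 95% one-sided, z = 1.645.
VaR = −μ + z·σ = −(0.027%) + 1.645 × 3.935% = 6.446%.
On $12,000,000: 0.06446 × $12,000,000 = $773,520.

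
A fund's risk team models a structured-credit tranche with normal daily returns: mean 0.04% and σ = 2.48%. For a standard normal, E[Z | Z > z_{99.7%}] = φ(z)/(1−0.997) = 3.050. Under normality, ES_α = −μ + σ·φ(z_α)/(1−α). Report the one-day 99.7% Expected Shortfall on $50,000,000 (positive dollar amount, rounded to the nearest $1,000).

$3,762,000

ES = −(0.04%) + 2.48% × 3.050 = 7.524%.
On $50,000,000: 0.07524 × $50,000,000 = $3,762,000.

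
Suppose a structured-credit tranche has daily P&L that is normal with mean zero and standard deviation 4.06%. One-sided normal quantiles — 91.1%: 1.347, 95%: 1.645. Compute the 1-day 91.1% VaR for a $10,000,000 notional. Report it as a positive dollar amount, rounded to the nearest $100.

$546,900

VaR = z·σ = 1.347 × 4.06% = 5.469%.
On $10,000,000: 0.05469 × $10,000,000 = $546,900.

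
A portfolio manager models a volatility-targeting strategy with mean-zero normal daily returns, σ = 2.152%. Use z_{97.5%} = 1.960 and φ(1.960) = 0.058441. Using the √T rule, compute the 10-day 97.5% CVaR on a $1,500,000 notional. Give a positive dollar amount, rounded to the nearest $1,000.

$239,000

σ_{10d} = 2.152% × √10 = 6.805%.
ES multiplier = φ(z)/(1−α) = 0.058441/0.025 = 2.338.
ES = 6.805% × 2.338 = 15.910%; on $1,500,000: $238,650.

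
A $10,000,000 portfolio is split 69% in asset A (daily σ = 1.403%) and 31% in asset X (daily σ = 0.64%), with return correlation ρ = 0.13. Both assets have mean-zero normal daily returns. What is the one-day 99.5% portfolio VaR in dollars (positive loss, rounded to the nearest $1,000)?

σ_p² = 0.69²·1.403² + 0.31²·0.64² + 2·0.13·0.69·0.31·1.403·0.64 = 1.0265 (%²).
σ_p = √1.0265 = 1.013%.
At 99.5%, z = 2.576.
VaR = 2.576 × 1.013% = 2.609%; on $10,000,000 that is $260,900.

$261,000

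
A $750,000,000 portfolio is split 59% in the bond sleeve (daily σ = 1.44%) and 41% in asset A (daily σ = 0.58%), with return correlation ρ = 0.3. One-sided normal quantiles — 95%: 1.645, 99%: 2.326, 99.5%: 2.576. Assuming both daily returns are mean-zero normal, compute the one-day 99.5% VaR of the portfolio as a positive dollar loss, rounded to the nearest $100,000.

$18,300,000

σ_p² = 0.59²·1.44² + 0.41²·0.58² + 2·0.3·0.59·0.41·1.44·0.58 = 0.8996 (%²).
σ_p = √0.8996 = 0.948%.
VaR = 2.576 × 0.948% = 2.442%; on $750,000,000 that is $18,315,000.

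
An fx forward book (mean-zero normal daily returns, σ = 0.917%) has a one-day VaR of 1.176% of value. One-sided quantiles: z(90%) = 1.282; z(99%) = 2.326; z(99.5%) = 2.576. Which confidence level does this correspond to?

90%

Implied z = VaR/σ = 1.176 / 0.917 = 1.282.
This matches z(90%) = 1.282.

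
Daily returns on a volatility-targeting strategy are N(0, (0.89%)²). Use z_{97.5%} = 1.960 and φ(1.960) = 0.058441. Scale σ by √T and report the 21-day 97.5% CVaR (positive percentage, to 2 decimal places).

9.53%

σ_{21d} = 0.89% × √21 = 4.078%.
ES multiplier = φ(z)/(1−α) = 0.058441/0.025 = 2.338.
ES = 4.078% × 2.338 = 9.534%.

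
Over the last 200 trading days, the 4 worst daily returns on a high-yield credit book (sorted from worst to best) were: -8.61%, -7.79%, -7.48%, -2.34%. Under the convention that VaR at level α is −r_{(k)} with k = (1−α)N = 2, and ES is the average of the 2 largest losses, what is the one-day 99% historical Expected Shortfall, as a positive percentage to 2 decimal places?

8.20%

The 2 worst returns sum to -16.40%.
ES = −(-16.40%) / 2 = 8.2% ≈ 8.20%.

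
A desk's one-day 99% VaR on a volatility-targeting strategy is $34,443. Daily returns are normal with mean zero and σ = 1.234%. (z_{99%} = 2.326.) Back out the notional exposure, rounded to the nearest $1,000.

$1,200,000

VaR as a fraction of value: z·σ = 2.326 × 1.234% = 2.87028%.
Position = $34,443 / 0.0287028 = $1,199,986.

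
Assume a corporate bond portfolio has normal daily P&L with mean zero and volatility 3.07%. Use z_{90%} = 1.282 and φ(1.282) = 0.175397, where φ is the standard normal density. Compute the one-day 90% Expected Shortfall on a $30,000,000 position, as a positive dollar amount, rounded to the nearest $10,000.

Tail multiplier: φ(z)/(1−α) = 0.175397 / 0.1 = 1.754.
ES = 3.07% × 1.754 = 5.385%.
On $30,000,000: 0.05385 × $30,000,000 = $1,615,500.

$1,620,000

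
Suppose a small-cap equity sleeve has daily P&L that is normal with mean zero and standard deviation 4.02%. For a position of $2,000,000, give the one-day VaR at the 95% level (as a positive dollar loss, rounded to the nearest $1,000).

At 95% one-sided, z = 1.645.
VaR = z·σ = 1.645 × 4.02% = 6.613%.
On $2,000,000: 0.06613 × $2,000,000 = $132,260.

$132,000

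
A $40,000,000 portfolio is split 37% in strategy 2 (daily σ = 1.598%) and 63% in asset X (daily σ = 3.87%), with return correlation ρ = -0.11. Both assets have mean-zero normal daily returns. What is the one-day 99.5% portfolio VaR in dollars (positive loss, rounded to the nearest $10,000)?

$2,520,000

σ_p² = 0.37²·1.598² + 0.63²·3.87² + 2·-0.11·0.37·0.63·1.598·3.87 = 5.9768 (%²).
σ_p = √5.9768 = 2.445%.
At 99.5%, z = 2.576.
VaR = 2.576 × 2.445% = 6.298%; on $40,000,000 that is $2,519,200.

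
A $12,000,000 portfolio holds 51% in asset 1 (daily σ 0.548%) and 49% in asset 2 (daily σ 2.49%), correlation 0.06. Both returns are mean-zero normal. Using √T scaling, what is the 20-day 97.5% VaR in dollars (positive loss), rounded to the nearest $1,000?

$1,334,000

σ_p = √(0.51²·0.548² + 0.49²·2.49² + 2·0.06·0.51·0.49·0.548·2.49) = 1.268%.
σ_{20d} = 1.268% × √20 = 5.671%.
z(97.5%) = 1.960.
VaR = 1.960 × 5.671% = 11.115%; on $12,000,000 that is $1,333,800.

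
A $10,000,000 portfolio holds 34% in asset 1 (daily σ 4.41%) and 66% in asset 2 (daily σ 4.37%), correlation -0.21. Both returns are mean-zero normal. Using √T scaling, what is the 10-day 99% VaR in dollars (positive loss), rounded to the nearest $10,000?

σ_p = √(0.34²·4.41² + 0.66²·4.37² + 2·-0.21·0.34·0.66·4.41·4.37) = 2.958%.
σ_{10d} = 2.958% × √10 = 9.354%.
z(99%) = 2.326.
VaR = 2.326 × 9.354% = 21.757%; on $10,000,000 that is $2,175,700.

$2,180,000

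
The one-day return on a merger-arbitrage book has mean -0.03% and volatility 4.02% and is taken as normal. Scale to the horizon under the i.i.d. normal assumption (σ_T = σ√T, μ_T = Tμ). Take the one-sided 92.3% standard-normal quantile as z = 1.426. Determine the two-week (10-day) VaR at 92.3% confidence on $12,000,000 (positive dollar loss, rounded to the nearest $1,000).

$2,211,000

σ_{10d} = 4.02% × √10 = 12.712%; μ_{10d} = 10 × -0.03% = -0.300%.
VaR = −(-0.300%) + 1.426 × 12.712% = 18.427%.
On $12,000,000: 0.18427 × $12,000,000 = $2,211,240.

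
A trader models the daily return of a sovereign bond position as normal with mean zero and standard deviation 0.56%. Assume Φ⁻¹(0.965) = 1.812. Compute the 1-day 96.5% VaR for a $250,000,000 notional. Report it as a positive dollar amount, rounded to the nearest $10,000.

VaR = z·σ = 1.812 × 0.56% = 1.015%.
On $250,000,000: 0.01015 × $250,000,000 = $2,537,500.

$2,540,000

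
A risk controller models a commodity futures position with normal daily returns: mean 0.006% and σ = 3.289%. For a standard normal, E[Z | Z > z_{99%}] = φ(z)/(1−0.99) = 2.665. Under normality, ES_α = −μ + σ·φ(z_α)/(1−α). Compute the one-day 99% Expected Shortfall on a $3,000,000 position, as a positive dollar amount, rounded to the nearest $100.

$262,800

ES = −(0.006%) + 3.289% × 2.665 = 8.759%.
On $3,000,000: 0.08759 × $3,000,000 = $262,770.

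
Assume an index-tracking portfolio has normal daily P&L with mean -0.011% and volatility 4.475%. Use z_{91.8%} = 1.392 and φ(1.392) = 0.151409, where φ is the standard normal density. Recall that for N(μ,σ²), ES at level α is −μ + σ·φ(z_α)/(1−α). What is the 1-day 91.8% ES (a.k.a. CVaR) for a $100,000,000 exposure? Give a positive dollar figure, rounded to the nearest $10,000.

Tail multiplier: φ(z)/(1−α) = 0.151409 / 0.082 = 1.846.
ES = −(-0.011%) + 4.475% × 1.846 = 8.272%.
On $100,000,000: 0.08272 × $100,000,000 = $8,272,000.

$8,270,000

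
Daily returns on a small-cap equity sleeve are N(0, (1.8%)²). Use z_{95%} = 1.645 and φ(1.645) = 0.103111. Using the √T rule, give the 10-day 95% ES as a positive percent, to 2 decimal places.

σ_{10d} = 1.8% × √10 = 5.692%.
ES multiplier = φ(z)/(1−α) = 0.103111/0.05 = 2.062.
ES = 5.692% × 2.062 = 11.737%.

11.74%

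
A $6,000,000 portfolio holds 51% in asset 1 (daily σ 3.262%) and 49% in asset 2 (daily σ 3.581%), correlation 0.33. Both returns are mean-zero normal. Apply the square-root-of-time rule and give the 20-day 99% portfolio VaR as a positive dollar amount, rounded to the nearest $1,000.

$1,740,000

σ_p = √(0.51²·3.262² + 0.49²·3.581² + 2·0.33·0.51·0.49·3.262·3.581) = 2.788%.
σ_{20d} = 2.788% × √20 = 12.468%.
z(99%) = 2.326.
VaR = 2.326 × 12.468% = 29.001%; on $6,000,000 that is $1,740,060.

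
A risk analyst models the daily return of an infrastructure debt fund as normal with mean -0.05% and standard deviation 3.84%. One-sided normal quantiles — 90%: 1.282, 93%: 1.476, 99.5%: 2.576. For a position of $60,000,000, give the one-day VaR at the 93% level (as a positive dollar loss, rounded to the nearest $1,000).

$3,431,000

VaR = −μ + z·σ = −(-0.05%) + 1.476 × 3.84% = 5.718%.
On $60,000,000: 0.05718 × $60,000,000 = $3,430,800.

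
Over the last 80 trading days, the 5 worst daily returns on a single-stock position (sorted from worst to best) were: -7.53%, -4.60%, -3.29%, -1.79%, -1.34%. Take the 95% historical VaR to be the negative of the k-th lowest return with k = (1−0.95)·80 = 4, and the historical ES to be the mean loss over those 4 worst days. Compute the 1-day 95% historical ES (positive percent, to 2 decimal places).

The 4 worst returns sum to -17.21%.
ES = −(-17.21%) / 4 = 4.3025% ≈ 4.30%.

4.30%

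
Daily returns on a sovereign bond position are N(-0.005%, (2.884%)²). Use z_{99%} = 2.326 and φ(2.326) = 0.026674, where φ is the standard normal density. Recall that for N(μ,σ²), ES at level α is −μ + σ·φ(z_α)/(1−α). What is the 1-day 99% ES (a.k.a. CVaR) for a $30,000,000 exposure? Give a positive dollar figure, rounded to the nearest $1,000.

$2,309,000

Tail multiplier: φ(z)/(1−α) = 0.026674 / 0.01 = 2.667.
ES = −(-0.005%) + 2.884% × 2.667 = 7.697%.
On $30,000,000: 0.07697 × $30,000,000 = $2,309,100.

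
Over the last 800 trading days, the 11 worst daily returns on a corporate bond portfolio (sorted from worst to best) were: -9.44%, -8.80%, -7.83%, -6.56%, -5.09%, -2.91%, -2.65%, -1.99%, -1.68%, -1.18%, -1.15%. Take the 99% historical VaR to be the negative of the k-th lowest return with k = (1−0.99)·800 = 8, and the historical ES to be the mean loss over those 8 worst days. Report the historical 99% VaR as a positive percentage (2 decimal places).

1.99%

k = 8; the 8th lowest return is -1.99%, so VaR = 1.99%.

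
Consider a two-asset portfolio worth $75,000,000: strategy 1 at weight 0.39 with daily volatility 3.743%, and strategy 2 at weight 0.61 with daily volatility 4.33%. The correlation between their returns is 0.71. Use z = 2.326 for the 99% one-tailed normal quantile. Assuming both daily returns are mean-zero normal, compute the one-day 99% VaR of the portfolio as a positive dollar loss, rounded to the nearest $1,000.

$6,662,000

σ_p² = 0.39²·3.743² + 0.61²·4.33² + 2·0.71·0.39·0.61·3.743·4.33 = 14.5825 (%²).
σ_p = √14.5825 = 3.819%.
VaR = 2.326 × 3.819% = 8.883%; on $75,000,000 that is $6,662,250.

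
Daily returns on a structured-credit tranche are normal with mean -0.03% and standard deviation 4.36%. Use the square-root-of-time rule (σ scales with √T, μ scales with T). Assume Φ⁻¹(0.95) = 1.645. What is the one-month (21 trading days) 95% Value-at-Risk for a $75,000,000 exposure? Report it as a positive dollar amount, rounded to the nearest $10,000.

σ_{21d} = 4.36% × √21 = 19.980%; μ_{21d} = 21 × -0.03% = -0.630%.
VaR = −(-0.630%) + 1.645 × 19.980% = 33.497%.
On $75,000,000: 0.33497 × $75,000,000 = $25,122,750.

$25,120,000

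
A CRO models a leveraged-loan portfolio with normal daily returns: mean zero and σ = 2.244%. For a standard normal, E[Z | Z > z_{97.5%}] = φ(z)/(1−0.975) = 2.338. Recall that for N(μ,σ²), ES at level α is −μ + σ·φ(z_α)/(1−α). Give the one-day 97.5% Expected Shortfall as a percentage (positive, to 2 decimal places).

5.25%

ES = 2.244% × 2.338 = 5.246%.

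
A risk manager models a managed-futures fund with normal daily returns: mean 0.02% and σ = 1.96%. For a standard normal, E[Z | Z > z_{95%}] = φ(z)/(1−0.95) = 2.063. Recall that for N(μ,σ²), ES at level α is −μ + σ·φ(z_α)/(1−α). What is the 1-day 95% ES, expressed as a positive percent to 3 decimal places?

4.023%

ES = −(0.02%) + 1.96% × 2.063 = 4.023%.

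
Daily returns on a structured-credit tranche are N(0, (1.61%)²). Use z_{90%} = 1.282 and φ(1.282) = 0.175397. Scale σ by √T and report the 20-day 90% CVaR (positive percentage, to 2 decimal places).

σ_{20d} = 1.61% × √20 = 7.200%.
ES multiplier = φ(z)/(1−α) = 0.175397/0.1 = 1.754.
ES = 7.200% × 1.754 = 12.629%.

12.63%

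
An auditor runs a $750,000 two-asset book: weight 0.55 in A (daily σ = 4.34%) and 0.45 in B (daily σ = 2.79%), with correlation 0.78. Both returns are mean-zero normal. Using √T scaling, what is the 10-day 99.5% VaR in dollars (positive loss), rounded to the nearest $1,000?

$211,000

σ_p = √(0.55²·4.34² + 0.45²·2.79² + 2·0.78·0.55·0.45·4.34·2.79) = 3.457%.
σ_{10d} = 3.457% × √10 = 10.932%.
z(99.5%) = 2.576.
VaR = 2.576 × 10.932% = 28.161%; on $750,000 that is $211,208.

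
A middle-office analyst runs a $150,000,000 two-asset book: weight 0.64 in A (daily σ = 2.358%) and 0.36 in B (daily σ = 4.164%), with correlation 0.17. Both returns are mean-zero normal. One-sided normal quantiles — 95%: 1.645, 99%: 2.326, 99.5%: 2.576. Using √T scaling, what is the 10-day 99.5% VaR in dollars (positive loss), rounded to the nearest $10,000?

σ_p = √(0.64²·2.358² + 0.36²·4.164² + 2·0.17·0.64·0.36·2.358·4.164) = 2.301%.
σ_{10d} = 2.301% × √10 = 7.276%.
VaR = 2.576 × 7.276% = 18.743%; on $150,000,000 that is $28,114,500.

$28,110,000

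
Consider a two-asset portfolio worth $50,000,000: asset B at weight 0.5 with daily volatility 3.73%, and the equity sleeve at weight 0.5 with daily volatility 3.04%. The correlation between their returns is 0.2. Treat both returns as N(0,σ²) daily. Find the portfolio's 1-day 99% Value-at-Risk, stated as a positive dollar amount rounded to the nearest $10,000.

$3,060,000

σ_p² = 0.5²·3.73² + 0.5²·3.04² + 2·0.2·0.5·0.5·3.73·3.04 = 6.9225 (%²).
σ_p = √6.9225 = 2.631%.
At 99%, z = 2.326.
VaR = 2.326 × 2.631% = 6.120%; on $50,000,000 that is $3,060,000.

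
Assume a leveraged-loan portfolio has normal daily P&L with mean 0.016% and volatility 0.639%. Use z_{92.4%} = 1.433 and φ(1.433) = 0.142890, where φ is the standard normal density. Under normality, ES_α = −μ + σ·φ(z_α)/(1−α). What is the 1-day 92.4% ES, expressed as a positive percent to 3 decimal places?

Tail multiplier: φ(z)/(1−α) = 0.142890 / 0.076 = 1.880.
ES = −(0.016%) + 0.639% × 1.880 = 1.185%.

1.185%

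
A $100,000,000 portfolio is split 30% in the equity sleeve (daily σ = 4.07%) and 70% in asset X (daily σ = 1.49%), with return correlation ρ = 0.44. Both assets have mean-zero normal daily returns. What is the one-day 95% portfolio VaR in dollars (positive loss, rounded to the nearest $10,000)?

σ_p² = 0.3²·4.07² + 0.7²·1.49² + 2·0.44·0.3·0.7·4.07·1.49 = 3.6994 (%²).
σ_p = √3.6994 = 1.923%.
At 95%, z = 1.645.
VaR = 1.645 × 1.923% = 3.163%; on $100,000,000 that is $3,163,000.

$3,160,000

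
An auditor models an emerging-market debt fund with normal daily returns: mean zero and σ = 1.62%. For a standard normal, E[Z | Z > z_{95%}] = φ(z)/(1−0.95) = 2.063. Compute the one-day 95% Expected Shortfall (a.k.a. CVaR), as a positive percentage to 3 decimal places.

3.342%

ES = 1.62% × 2.063 = 3.342%.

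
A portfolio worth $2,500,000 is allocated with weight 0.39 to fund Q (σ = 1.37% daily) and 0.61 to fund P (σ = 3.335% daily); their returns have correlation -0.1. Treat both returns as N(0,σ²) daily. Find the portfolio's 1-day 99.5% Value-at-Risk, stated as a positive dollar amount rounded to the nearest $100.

$132,100

σ_p² = 0.39²·1.37² + 0.61²·3.335² + 2·-0.1·0.39·0.61·1.37·3.335 = 4.2067 (%²).
σ_p = √4.2067 = 2.051%.
At 99.5%, z = 2.576.
VaR = 2.576 × 2.051% = 5.283%; on $2,500,000 that is $132,075.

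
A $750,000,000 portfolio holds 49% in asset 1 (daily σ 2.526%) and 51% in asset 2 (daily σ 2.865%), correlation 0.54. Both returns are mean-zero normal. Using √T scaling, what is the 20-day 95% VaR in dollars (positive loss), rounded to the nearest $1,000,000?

σ_p = √(0.49²·2.526² + 0.51²·2.865² + 2·0.54·0.49·0.51·2.526·2.865) = 2.371%.
σ_{20d} = 2.371% × √20 = 10.603%.
z(95%) = 1.645.
VaR = 1.645 × 10.603% = 17.442%; on $750,000,000 that is $130,815,000.

$131,000,000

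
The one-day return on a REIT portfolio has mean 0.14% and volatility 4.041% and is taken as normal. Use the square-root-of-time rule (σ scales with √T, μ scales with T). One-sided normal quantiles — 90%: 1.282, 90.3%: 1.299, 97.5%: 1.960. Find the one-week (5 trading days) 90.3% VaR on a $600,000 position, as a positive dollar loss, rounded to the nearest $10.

$66,230

σ_{5d} = 4.041% × √5 = 9.036%; μ_{5d} = 5 × 0.14% = 0.700%.
VaR = −(0.700%) + 1.299 × 9.036% = 11.038%.
On $600,000: 0.11038 × $600,000 = $66,228.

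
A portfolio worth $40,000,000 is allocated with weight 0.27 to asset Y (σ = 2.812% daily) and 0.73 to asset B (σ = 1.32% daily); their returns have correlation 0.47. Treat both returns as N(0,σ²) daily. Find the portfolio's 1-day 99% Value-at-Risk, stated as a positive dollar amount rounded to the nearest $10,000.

σ_p² = 0.27²·2.812² + 0.73²·1.32² + 2·0.47·0.27·0.73·2.812·1.32 = 2.1927 (%²).
σ_p = √2.1927 = 1.481%.
At 99%, z = 2.326.
VaR = 2.326 × 1.481% = 3.445%; on $40,000,000 that is $1,378,000.

$1,380,000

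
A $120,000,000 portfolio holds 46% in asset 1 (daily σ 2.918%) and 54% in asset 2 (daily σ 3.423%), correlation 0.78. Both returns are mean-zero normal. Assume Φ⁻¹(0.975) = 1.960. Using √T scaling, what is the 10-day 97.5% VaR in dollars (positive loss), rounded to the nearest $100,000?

σ_p = √(0.46²·2.918² + 0.54²·3.423² + 2·0.78·0.46·0.54·2.918·3.423) = 3.015%.
σ_{10d} = 3.015% × √10 = 9.534%.
VaR = 1.960 × 9.534% = 18.687%; on $120,000,000 that is $22,424,400.

$22,400,000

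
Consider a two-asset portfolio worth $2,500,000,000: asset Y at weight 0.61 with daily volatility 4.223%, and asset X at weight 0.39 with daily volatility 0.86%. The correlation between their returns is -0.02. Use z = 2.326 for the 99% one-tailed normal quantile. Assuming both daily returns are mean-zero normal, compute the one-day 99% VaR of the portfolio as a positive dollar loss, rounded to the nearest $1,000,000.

σ_p² = 0.61²·4.223² + 0.39²·0.86² + 2·-0.02·0.61·0.39·4.223·0.86 = 6.7139 (%²).
σ_p = √6.7139 = 2.591%.
VaR = 2.326 × 2.591% = 6.027%; on $2,500,000,000 that is $150,675,000.

$151,000,000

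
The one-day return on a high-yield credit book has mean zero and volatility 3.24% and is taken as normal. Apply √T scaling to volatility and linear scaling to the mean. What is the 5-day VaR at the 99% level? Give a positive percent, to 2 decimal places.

At 99%, z = 2.326.
σ_{5d} = 3.24% × √5 = 7.245%.
VaR = 2.326 × 7.245% = 16.852%.

16.85%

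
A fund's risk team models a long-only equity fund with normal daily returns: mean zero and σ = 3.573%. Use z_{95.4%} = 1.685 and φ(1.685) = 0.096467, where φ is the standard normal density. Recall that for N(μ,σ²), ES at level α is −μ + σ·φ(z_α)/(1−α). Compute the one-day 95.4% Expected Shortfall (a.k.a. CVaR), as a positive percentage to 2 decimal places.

7.49%

Tail multiplier: φ(z)/(1−α) = 0.096467 / 0.046 = 2.097.
ES = 3.573% × 2.097 = 7.493%.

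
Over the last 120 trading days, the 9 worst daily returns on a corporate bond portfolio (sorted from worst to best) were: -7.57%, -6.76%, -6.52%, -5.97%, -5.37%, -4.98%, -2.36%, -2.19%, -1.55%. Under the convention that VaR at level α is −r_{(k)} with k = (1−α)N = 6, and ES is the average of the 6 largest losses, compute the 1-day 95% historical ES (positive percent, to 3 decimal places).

6.195%

The 6 worst returns sum to -37.17%.
ES = −(-37.17%) / 6 = 6.195%.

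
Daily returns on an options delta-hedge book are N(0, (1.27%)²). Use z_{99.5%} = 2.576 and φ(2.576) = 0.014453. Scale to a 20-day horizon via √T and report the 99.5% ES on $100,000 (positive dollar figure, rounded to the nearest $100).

$16,400

σ_{20d} = 1.27% × √20 = 5.680%.
ES multiplier = φ(z)/(1−α) = 0.014453/0.005 = 2.891.
ES = 5.680% × 2.891 = 16.421%; on $100,000: $16,421.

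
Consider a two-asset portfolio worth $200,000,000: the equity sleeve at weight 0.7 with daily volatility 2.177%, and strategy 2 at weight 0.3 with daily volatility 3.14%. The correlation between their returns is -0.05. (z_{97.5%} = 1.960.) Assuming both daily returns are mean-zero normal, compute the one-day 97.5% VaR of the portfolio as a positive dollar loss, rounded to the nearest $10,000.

σ_p² = 0.7²·2.177² + 0.3²·3.14² + 2·-0.05·0.7·0.3·2.177·3.14 = 3.0661 (%²).
σ_p = √3.0661 = 1.751%.
VaR = 1.960 × 1.751% = 3.432%; on $200,000,000 that is $6,864,000.

$6,860,000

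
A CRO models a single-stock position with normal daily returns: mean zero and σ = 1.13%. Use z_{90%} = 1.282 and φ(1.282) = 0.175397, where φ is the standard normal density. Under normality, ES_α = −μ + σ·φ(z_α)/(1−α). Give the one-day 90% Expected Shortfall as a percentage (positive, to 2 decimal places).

Tail multiplier: φ(z)/(1−α) = 0.175397 / 0.1 = 1.754.
ES = 1.13% × 1.754 = 1.982%.

1.98%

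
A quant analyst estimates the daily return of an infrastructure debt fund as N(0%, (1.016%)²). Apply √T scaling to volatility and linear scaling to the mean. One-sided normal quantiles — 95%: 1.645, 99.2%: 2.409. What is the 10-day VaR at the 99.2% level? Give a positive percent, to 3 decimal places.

σ_{10d} = 1.016% × √10 = 3.213%.
VaR = 2.409 × 3.213% = 7.740%.

7.740%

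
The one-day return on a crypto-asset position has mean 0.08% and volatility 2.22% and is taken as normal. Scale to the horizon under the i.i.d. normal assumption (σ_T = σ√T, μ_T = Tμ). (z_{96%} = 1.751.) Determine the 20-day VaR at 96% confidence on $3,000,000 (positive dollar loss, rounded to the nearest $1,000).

$474,000

σ_{20d} = 2.22% × √20 = 9.928%; μ_{20d} = 20 × 0.08% = 1.600%.
VaR = −(1.600%) + 1.751 × 9.928% = 15.784%.
On $3,000,000: 0.15784 × $3,000,000 = $473,520.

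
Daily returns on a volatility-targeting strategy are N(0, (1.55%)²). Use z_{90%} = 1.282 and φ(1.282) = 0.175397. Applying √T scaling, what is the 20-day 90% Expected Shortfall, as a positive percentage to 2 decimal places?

σ_{20d} = 1.55% × √20 = 6.932%.
ES multiplier = φ(z)/(1−α) = 0.175397/0.1 = 1.754.
ES = 6.932% × 1.754 = 12.159%.

12.16%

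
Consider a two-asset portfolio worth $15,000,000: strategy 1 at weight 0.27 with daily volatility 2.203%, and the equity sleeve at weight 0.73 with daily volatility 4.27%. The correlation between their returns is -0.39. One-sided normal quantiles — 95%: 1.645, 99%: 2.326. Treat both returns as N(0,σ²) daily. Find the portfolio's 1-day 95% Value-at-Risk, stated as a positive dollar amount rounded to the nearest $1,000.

$725,000

σ_p² = 0.27²·2.203² + 0.73²·4.27² + 2·-0.39·0.27·0.73·2.203·4.27 = 8.6239 (%²).
σ_p = √8.6239 = 2.937%.
VaR = 1.645 × 2.937% = 4.831%; on $15,000,000 that is $724,650.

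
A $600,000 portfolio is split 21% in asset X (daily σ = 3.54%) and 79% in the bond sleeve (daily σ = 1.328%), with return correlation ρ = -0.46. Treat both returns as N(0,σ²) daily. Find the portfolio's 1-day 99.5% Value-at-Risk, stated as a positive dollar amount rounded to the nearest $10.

$14,950

σ_p² = 0.21²·3.54² + 0.79²·1.328² + 2·-0.46·0.21·0.79·3.54·1.328 = 0.9358 (%²).
σ_p = √0.9358 = 0.967%.
At 99.5%, z = 2.576.
VaR = 2.576 × 0.967% = 2.491%; on $600,000 that is $14,946.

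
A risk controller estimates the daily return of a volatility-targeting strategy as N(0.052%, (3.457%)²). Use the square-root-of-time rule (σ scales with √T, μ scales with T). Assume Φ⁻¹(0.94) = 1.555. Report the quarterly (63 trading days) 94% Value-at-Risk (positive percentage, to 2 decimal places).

σ_{63d} = 3.457% × √63 = 27.439%; μ_{63d} = 63 × 0.052% = 3.276%.
VaR = −(3.276%) + 1.555 × 27.439% = 39.392%.

39.39%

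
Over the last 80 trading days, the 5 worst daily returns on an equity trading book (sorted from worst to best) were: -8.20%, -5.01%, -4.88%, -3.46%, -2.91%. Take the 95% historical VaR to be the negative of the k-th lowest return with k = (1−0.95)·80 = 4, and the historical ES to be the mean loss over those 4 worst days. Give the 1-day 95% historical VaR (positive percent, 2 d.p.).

3.46%

k = 4; the 4th lowest return is -3.46%, so VaR = 3.46%.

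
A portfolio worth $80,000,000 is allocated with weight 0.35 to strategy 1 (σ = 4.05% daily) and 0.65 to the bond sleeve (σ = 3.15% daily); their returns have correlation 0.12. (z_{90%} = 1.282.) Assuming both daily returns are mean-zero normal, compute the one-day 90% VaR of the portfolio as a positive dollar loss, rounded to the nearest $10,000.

σ_p² = 0.35²·4.05² + 0.65²·3.15² + 2·0.12·0.35·0.65·4.05·3.15 = 6.8981 (%²).
σ_p = √6.8981 = 2.626%.
VaR = 1.282 × 2.626% = 3.367%; on $80,000,000 that is $2,693,600.

$2,690,000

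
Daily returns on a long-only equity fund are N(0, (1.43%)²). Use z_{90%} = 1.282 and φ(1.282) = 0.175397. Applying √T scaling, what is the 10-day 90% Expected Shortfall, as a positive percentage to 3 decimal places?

σ_{10d} = 1.43% × √10 = 4.522%.
ES multiplier = φ(z)/(1−α) = 0.175397/0.1 = 1.754.
ES = 4.522% × 1.754 = 7.932%.

7.932%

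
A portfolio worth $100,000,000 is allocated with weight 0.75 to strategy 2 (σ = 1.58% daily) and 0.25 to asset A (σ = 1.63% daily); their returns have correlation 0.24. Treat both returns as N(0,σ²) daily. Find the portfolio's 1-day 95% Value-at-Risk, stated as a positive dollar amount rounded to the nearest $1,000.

σ_p² = 0.75²·1.58² + 0.25²·1.63² + 2·0.24·0.75·0.25·1.58·1.63 = 1.8021 (%²).
σ_p = √1.8021 = 1.342%.
At 95%, z = 1.645.
VaR = 1.645 × 1.342% = 2.208%; on $100,000,000 that is $2,208,000.

$2,208,000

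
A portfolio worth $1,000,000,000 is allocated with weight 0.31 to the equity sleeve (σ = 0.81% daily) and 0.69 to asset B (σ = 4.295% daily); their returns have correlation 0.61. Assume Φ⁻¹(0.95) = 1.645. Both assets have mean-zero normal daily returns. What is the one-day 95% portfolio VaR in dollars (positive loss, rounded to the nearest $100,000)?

σ_p² = 0.31²·0.81² + 0.69²·4.295² + 2·0.61·0.31·0.69·0.81·4.295 = 9.7535 (%²).
σ_p = √9.7535 = 3.123%.
VaR = 1.645 × 3.123% = 5.137%; on $1,000,000,000 that is $51,370,000.

$51,400,000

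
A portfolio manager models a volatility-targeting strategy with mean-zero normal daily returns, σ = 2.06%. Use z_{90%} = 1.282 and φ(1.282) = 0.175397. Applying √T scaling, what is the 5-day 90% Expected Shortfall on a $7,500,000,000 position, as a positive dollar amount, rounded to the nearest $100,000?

σ_{5d} = 2.06% × √5 = 4.606%.
ES multiplier = φ(z)/(1−α) = 0.175397/0.1 = 1.754.
ES = 4.606% × 1.754 = 8.079%; on $7,500,000,000: $605,925,000.

$605,900,000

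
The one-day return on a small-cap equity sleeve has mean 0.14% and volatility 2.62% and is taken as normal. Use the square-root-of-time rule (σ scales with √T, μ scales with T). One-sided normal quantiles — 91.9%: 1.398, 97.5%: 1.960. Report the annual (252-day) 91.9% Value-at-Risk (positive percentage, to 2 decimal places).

22.86%

σ_{252d} = 2.62% × √252 = 41.591%; μ_{252d} = 252 × 0.14% = 35.280%.
VaR = −(35.280%) + 1.398 × 41.591% = 22.864%.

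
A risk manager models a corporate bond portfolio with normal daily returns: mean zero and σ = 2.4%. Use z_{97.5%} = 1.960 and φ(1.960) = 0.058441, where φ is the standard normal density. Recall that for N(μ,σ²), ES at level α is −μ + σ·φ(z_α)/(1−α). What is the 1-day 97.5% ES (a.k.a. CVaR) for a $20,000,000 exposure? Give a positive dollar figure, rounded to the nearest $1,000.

Tail multiplier: φ(z)/(1−α) = 0.058441 / 0.025 = 2.338.
ES = 2.4% × 2.338 = 5.611%.
On $20,000,000: 0.05611 × $20,000,000 = $1,122,200.

$1,122,000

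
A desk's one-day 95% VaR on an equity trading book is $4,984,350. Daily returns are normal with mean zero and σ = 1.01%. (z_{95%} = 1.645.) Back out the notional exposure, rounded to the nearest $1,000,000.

$300,000,000

VaR as a fraction of value: z·σ = 1.645 × 1.01% = 1.66145%.
Position = $4,984,350 / 0.0166145 = $300,000,000.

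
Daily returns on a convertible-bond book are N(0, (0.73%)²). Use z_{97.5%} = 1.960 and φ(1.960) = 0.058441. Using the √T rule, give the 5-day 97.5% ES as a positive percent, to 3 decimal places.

3.816%

σ_{5d} = 0.73% × √5 = 1.632%.
ES multiplier = φ(z)/(1−α) = 0.058441/0.025 = 2.338.
ES = 1.632% × 2.338 = 3.816%.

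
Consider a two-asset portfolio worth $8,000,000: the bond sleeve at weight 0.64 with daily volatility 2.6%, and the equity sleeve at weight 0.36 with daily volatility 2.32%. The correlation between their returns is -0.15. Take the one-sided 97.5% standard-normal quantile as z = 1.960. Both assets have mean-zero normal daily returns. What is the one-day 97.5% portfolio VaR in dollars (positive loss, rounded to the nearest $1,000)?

σ_p² = 0.64²·2.6² + 0.36²·2.32² + 2·-0.15·0.64·0.36·2.6·2.32 = 3.0495 (%²).
σ_p = √3.0495 = 1.746%.
VaR = 1.960 × 1.746% = 3.422%; on $8,000,000 that is $273,760.

$274,000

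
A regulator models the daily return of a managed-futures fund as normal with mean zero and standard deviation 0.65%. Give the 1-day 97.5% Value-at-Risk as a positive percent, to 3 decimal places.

1.274%

At 97.5% one-sided, z = 1.960.
VaR = z·σ = 1.960 × 0.65% = 1.274%.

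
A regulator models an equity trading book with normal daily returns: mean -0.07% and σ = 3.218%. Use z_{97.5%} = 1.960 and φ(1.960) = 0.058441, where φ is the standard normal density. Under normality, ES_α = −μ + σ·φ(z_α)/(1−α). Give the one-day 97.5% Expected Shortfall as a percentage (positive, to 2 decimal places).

Tail multiplier: φ(z)/(1−α) = 0.058441 / 0.025 = 2.338.
ES = −(-0.07%) + 3.218% × 2.338 = 7.594%.

7.59%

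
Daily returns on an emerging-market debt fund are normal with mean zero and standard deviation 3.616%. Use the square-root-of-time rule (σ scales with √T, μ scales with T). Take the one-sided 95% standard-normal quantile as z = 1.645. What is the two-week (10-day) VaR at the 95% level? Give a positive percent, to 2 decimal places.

18.81%

σ_{10d} = 3.616% × √10 = 11.435%.
VaR = 1.645 × 11.435% = 18.811%.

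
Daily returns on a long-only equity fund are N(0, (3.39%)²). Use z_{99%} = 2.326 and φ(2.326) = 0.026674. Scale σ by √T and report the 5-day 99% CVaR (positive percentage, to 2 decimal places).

20.22%

σ_{5d} = 3.39% × √5 = 7.580%.
ES multiplier = φ(z)/(1−α) = 0.026674/0.01 = 2.667.
ES = 7.580% × 2.667 = 20.216%.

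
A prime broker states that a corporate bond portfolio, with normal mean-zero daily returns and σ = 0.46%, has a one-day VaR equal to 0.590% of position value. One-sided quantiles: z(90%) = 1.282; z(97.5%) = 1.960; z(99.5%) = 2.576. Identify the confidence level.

Implied z = VaR/σ = 0.590 / 0.46 = 1.283.
This matches z(90%) = 1.282.

90%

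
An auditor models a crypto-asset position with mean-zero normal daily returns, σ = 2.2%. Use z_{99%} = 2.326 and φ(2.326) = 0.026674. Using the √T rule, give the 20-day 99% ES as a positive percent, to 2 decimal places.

σ_{20d} = 2.2% × √20 = 9.839%.
ES multiplier = φ(z)/(1−α) = 0.026674/0.01 = 2.667.
ES = 9.839% × 2.667 = 26.241%.

26.24%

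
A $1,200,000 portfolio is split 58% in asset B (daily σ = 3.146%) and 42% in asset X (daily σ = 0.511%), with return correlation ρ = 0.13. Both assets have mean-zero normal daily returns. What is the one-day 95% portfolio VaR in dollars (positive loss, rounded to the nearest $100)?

σ_p² = 0.58²·3.146² + 0.42²·0.511² + 2·0.13·0.58·0.42·3.146·0.511 = 3.4773 (%²).
σ_p = √3.4773 = 1.865%.
At 95%, z = 1.645.
VaR = 1.645 × 1.865% = 3.068%; on $1,200,000 that is $36,816.

$36,800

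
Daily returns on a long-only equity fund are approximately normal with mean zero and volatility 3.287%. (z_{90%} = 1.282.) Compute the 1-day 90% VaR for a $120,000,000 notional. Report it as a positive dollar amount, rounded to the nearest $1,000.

$5,057,000

VaR = z·σ = 1.282 × 3.287% = 4.214%.
On $120,000,000: 0.04214 × $120,000,000 = $5,056,800.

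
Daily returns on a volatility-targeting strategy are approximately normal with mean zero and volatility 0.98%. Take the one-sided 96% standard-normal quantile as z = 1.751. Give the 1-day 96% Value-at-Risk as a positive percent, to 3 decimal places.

1.716%

VaR = z·σ = 1.751 × 0.98% = 1.716%.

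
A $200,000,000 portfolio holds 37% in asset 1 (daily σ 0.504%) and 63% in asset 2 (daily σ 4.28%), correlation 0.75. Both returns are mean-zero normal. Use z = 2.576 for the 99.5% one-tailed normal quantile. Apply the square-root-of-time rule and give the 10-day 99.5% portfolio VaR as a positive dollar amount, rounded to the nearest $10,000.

$46,250,000

σ_p = √(0.37²·0.504² + 0.63²·4.28² + 2·0.75·0.37·0.63·0.504·4.28) = 2.839%.
σ_{10d} = 2.839% × √10 = 8.978%.
VaR = 2.576 × 8.978% = 23.127%; on $200,000,000 that is $46,254,000.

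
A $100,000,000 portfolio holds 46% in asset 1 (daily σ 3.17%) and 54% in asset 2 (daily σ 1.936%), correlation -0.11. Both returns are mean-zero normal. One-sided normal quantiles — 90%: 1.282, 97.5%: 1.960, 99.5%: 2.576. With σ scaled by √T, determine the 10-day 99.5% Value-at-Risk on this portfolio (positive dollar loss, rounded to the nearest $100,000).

$13,800,000

σ_p = √(0.46²·3.17² + 0.54²·1.936² + 2·-0.11·0.46·0.54·3.17·1.936) = 1.698%.
σ_{10d} = 1.698% × √10 = 5.370%.
VaR = 2.576 × 5.370% = 13.833%; on $100,000,000 that is $13,833,000.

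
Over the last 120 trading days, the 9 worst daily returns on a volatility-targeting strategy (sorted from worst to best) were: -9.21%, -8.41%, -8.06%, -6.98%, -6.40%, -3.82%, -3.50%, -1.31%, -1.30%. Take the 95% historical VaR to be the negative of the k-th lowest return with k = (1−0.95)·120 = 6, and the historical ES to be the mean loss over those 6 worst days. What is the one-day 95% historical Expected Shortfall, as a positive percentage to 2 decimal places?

The 6 worst returns sum to -42.88%.
ES = −(-42.88%) / 6 = 7.1466…% ≈ 7.15%.

7.15%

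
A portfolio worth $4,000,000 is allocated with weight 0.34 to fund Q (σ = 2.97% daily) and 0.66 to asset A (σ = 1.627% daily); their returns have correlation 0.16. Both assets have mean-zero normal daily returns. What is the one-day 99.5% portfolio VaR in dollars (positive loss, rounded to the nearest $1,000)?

σ_p² = 0.34²·2.97² + 0.66²·1.627² + 2·0.16·0.34·0.66·2.97·1.627 = 2.5198 (%²).
σ_p = √2.5198 = 1.587%.
At 99.5%, z = 2.576.
VaR = 2.576 × 1.587% = 4.088%; on $4,000,000 that is $163,520.

$164,000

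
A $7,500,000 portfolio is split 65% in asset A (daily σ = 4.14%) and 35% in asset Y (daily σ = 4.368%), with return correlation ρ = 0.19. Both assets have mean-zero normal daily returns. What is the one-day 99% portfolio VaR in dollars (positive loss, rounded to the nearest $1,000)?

$582,000

σ_p² = 0.65²·4.14² + 0.35²·4.368² + 2·0.19·0.65·0.35·4.14·4.368 = 11.1420 (%²).
σ_p = √11.1420 = 3.338%.
At 99%, z = 2.326.
VaR = 2.326 × 3.338% = 7.764%; on $7,500,000 that is $582,300.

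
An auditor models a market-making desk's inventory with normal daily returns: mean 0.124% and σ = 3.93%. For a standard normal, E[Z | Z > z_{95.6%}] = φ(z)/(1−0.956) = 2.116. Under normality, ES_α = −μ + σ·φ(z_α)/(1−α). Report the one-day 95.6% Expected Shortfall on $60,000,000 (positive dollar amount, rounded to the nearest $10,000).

ES = −(0.124%) + 3.93% × 2.116 = 8.192%.
On $60,000,000: 0.08192 × $60,000,000 = $4,915,200.

$4,920,000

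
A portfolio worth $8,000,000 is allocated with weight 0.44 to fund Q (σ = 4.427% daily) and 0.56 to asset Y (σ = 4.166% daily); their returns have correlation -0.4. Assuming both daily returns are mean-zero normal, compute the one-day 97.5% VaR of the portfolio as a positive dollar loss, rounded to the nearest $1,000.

$371,000

σ_p² = 0.44²·4.427² + 0.56²·4.166² + 2·-0.4·0.44·0.56·4.427·4.166 = 5.6015 (%²).
σ_p = √5.6015 = 2.367%.
At 97.5%, z = 1.960.
VaR = 1.960 × 2.367% = 4.639%; on $8,000,000 that is $371,120.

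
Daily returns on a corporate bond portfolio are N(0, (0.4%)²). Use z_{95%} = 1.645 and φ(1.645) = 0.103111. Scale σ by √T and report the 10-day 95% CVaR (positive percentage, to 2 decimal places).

2.61%

σ_{10d} = 0.4% × √10 = 1.265%.
ES multiplier = φ(z)/(1−α) = 0.103111/0.05 = 2.062.
ES = 1.265% × 2.062 = 2.608%.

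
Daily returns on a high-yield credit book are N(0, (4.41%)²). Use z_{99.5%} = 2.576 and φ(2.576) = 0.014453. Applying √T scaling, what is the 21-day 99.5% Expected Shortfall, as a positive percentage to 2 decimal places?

58.42%

σ_{21d} = 4.41% × √21 = 20.209%.
ES multiplier = φ(z)/(1−α) = 0.014453/0.005 = 2.891.
ES = 20.209% × 2.891 = 58.424%.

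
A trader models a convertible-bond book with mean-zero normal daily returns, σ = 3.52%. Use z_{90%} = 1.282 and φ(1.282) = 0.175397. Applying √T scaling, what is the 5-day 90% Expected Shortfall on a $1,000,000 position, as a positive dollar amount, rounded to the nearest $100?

σ_{5d} = 3.52% × √5 = 7.871%.
ES multiplier = φ(z)/(1−α) = 0.175397/0.1 = 1.754.
ES = 7.871% × 1.754 = 13.806%; on $1,000,000: $138,060.

$138,100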